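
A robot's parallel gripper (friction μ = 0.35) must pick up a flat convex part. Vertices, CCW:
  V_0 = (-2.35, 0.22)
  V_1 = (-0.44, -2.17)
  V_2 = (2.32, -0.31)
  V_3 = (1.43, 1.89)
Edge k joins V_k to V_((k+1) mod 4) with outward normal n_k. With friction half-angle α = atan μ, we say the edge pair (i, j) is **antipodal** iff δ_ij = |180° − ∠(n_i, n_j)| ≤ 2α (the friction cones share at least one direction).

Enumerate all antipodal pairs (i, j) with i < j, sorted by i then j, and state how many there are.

count = 2; pairs: (0,2), (1,3)

α = atan 0.35 = 19.29°;  2α = 38.58°
n_0 = (-0.7812, -0.6243)
n_1 = (+0.5589, -0.8293)
n_2 = (+0.9270, +0.3750)
n_3 = (-0.4041, +0.9147)
  (0,1): δ = 94.65°  ·
  (0,2): δ = 16.60°  ✓
  (0,3): δ = 75.21°  ·
  (1,2): δ = 101.95°  ·
  (1,3): δ = 10.14°  ✓
  (2,3): δ = 88.19°  ·
antipodal pairs: 2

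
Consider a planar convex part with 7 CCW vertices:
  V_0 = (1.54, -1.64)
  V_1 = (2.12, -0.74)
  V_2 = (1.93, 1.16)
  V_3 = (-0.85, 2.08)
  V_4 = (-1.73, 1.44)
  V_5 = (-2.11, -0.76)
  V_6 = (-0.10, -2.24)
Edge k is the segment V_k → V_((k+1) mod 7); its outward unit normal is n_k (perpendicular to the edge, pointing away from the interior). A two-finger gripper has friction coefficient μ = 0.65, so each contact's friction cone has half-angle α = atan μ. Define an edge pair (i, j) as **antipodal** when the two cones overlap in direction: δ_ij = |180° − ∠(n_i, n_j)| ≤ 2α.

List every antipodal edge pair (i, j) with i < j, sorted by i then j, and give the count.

α = atan 0.65 = 33.02°;  2α = 66.05°
n_0 = (+0.8406, -0.5417)
n_1 = (+0.9950, +0.0995)
n_2 = (+0.3142, +0.9494)
n_3 = (-0.5882, +0.8087)
n_4 = (-0.9854, +0.1702)
n_5 = (-0.5929, -0.8053)
n_6 = (+0.3436, -0.9391)
  (0,1): δ = 141.49°  ·
  (0,2): δ = 75.51°  ·
  (0,3): δ = 21.17°  ✓
  (0,4): δ = 23.00°  ✓
  (0,5): δ = 86.43°  ·
  (0,6): δ = 142.89°  ·
  (1,2): δ = 114.02°  ·
  (1,3): δ = 59.68°  ✓
  (1,4): δ = 15.51°  ✓
  (1,5): δ = 47.92°  ✓
  (1,6): δ = 104.38°  ·
  (2,3): δ = 125.66°  ·
  (2,4): δ = 81.49°  ·
  (2,5): δ = 18.05°  ✓
  (2,6): δ = 38.41°  ✓
  (3,4): δ = 135.83°  ·
  (3,5): δ = 72.39°  ·
  (3,6): δ = 15.93°  ✓
  (4,5): δ = 116.57°  ·
  (4,6): δ = 60.10°  ✓
  (5,6): δ = 123.54°  ·
antipodal pairs: 9

count = 9; pairs: (0,3), (0,4), (1,3), (1,4), (1,5), (2,5), (2,6), (3,6), (4,6)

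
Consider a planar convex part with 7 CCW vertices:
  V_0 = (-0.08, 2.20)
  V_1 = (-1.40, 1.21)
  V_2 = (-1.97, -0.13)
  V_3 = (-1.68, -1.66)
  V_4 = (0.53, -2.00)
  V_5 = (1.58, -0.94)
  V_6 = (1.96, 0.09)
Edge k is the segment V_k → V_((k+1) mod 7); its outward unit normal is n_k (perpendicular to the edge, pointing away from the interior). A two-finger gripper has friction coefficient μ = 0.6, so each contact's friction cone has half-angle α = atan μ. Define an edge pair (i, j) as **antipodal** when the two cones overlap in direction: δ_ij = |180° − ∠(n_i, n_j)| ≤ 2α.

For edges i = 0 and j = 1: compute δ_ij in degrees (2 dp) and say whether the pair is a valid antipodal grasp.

δ = 149.91°, invalid

α = atan 0.6 = 30.96°;  2α = 61.93°
edge 0: e_0 = (-1.32, -0.99);  n_0 = (-0.6000, +0.8000)
edge 1: e_1 = (-0.57, -1.34);  n_1 = (-0.9202, +0.3914)
∠(n_0, n_1) = 30.09°
δ = |180° − 30.09°| = 149.91°
149.91° > 2α = 61.93°  →  invalid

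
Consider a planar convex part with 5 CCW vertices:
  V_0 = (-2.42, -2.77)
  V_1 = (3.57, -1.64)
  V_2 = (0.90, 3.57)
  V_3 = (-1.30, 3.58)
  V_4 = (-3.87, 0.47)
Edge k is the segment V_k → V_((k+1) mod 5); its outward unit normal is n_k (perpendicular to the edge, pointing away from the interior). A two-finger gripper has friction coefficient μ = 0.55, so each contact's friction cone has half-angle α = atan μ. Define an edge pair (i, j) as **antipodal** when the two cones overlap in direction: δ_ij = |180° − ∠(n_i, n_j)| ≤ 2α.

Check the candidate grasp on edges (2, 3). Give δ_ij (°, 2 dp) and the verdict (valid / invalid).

δ = 129.31°, invalid

α = atan 0.55 = 28.81°;  2α = 57.62°
edge 2: e_2 = (-2.20, +0.01);  n_2 = (+0.0045, +1.0000)
edge 3: e_3 = (-2.57, -3.11);  n_3 = (-0.7709, +0.6370)
∠(n_2, n_3) = 50.69°
δ = |180° − 50.69°| = 129.31°
129.31° > 2α = 57.62°  →  invalid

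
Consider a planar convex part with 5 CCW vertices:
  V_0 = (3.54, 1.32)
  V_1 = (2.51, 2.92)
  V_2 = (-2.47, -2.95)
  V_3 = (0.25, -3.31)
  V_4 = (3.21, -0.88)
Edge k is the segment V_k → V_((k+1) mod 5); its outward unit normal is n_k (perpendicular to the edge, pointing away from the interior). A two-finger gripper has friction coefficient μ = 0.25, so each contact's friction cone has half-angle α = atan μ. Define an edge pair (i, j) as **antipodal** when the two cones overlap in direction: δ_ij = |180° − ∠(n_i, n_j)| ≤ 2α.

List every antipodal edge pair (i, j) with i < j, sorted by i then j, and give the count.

α = atan 0.25 = 14.04°;  2α = 28.07°
n_0 = (+0.8408, +0.5413)
n_1 = (-0.7625, +0.6469)
n_2 = (-0.1312, -0.9914)
n_3 = (+0.6345, -0.7729)
n_4 = (+0.9889, -0.1483)
  (0,1): δ = 73.08°  ·
  (0,2): δ = 49.69°  ·
  (0,3): δ = 96.61°  ·
  (0,4): δ = 138.70°  ·
  (1,2): δ = 57.23°  ·
  (1,3): δ = 10.31°  ✓
  (1,4): δ = 31.78°  ·
  (2,3): δ = 133.08°  ·
  (2,4): δ = 90.99°  ·
  (3,4): δ = 137.91°  ·
antipodal pairs: 1

count = 1; pairs: (1,3)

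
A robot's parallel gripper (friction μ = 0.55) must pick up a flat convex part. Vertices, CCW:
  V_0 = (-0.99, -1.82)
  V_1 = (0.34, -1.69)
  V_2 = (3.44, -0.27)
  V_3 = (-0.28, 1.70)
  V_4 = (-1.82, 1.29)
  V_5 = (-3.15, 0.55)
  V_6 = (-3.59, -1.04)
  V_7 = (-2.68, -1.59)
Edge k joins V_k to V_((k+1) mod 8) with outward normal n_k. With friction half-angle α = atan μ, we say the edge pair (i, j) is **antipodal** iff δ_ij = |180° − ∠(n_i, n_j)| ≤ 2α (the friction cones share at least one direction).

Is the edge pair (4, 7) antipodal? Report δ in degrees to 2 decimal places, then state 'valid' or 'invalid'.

δ = 36.84°, valid

α = atan 0.55 = 28.81°;  2α = 57.62°
edge 4: e_4 = (-1.33, -0.74);  n_4 = (-0.4862, +0.8738)
edge 7: e_7 = (+1.69, -0.23);  n_7 = (-0.1349, -0.9909)
∠(n_4, n_7) = 143.16°
δ = |180° − 143.16°| = 36.84°
36.84° ≤ 2α = 57.62°  →  valid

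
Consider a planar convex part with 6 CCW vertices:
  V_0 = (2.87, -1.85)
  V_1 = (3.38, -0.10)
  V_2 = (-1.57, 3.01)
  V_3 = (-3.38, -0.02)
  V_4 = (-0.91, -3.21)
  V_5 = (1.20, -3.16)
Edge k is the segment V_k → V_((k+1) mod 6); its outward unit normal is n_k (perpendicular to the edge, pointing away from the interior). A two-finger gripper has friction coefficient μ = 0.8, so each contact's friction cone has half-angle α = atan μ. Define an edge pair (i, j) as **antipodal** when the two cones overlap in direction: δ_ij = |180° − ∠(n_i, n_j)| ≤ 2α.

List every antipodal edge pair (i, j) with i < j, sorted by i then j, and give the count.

α = atan 0.8 = 38.66°;  2α = 77.32°
n_0 = (+0.9601, -0.2798)
n_1 = (+0.5320, +0.8467)
n_2 = (-0.8585, +0.5128)
n_3 = (-0.7907, -0.6122)
n_4 = (+0.0237, -0.9997)
n_5 = (+0.6172, -0.7868)
  (0,1): δ = 105.89°  ·
  (0,2): δ = 14.60°  ✓
  (0,3): δ = 54.00°  ✓
  (0,4): δ = 107.61°  ·
  (0,5): δ = 144.36°  ·
  (1,2): δ = 88.71°  ·
  (1,3): δ = 20.11°  ✓
  (1,4): δ = 33.50°  ✓
  (1,5): δ = 70.25°  ✓
  (2,3): δ = 111.40°  ·
  (2,4): δ = 57.79°  ✓
  (2,5): δ = 21.04°  ✓
  (3,4): δ = 126.39°  ·
  (3,5): δ = 89.64°  ·
  (4,5): δ = 143.25°  ·
antipodal pairs: 7

count = 7; pairs: (0,2), (0,3), (1,3), (1,4), (1,5), (2,4), (2,5)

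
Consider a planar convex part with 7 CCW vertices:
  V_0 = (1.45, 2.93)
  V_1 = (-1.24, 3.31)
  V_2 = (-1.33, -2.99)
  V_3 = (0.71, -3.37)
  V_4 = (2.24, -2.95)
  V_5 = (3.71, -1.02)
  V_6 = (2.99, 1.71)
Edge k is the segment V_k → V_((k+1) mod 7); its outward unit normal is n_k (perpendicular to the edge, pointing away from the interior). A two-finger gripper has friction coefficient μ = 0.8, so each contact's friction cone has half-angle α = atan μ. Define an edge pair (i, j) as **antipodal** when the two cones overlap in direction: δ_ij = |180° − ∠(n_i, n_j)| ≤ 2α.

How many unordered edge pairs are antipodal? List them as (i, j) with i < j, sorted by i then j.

α = atan 0.8 = 38.66°;  2α = 77.32°
n_0 = (+0.1399, +0.9902)
n_1 = (-0.9999, +0.0143)
n_2 = (-0.1831, -0.9831)
n_3 = (+0.2647, -0.9643)
n_4 = (+0.7955, -0.6059)
n_5 = (+0.9669, +0.2550)
n_6 = (+0.6210, +0.7838)
  (0,1): δ = 82.78°  ·
  (0,2): δ = 2.51°  ✓
  (0,3): δ = 23.39°  ✓
  (0,4): δ = 60.75°  ✓
  (0,5): δ = 112.82°  ·
  (0,6): δ = 149.65°  ·
  (1,2): δ = 99.73°  ·
  (1,3): δ = 73.83°  ✓
  (1,4): δ = 36.48°  ✓
  (1,5): δ = 15.59°  ✓
  (1,6): δ = 52.43°  ✓
  (2,3): δ = 154.10°  ·
  (2,4): δ = 116.74°  ·
  (2,5): δ = 64.67°  ✓
  (2,6): δ = 27.83°  ✓
  (3,4): δ = 142.65°  ·
  (3,5): δ = 90.58°  ·
  (3,6): δ = 53.74°  ✓
  (4,5): δ = 127.93°  ·
  (4,6): δ = 91.09°  ·
  (5,6): δ = 143.16°  ·
antipodal pairs: 10

count = 10; pairs: (0,2), (0,3), (0,4), (1,3), (1,4), (1,5), (1,6), (2,5), (2,6), (3,6)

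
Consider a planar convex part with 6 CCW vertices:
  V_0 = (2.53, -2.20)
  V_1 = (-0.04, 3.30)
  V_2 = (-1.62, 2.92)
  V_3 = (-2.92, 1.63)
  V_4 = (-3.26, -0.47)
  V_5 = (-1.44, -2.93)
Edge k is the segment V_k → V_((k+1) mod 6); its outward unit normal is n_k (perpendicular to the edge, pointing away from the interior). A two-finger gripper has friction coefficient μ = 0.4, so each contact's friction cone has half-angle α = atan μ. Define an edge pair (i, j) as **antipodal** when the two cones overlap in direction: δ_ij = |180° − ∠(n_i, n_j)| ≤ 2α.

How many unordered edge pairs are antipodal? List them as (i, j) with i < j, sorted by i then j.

α = atan 0.4 = 21.80°;  2α = 43.60°
n_0 = (+0.9060, +0.4233)
n_1 = (-0.2338, +0.9723)
n_2 = (-0.7044, +0.7098)
n_3 = (-0.9871, +0.1598)
n_4 = (-0.8039, -0.5948)
n_5 = (+0.1808, -0.9835)
  (0,1): δ = 101.52°  ·
  (0,2): δ = 70.27°  ·
  (0,3): δ = 34.24°  ✓
  (0,4): δ = 11.45°  ✓
  (0,5): δ = 75.37°  ·
  (1,2): δ = 148.74°  ·
  (1,3): δ = 112.72°  ·
  (1,4): δ = 67.03°  ·
  (1,5): δ = 3.10°  ✓
  (2,3): δ = 143.98°  ·
  (2,4): δ = 98.28°  ·
  (2,5): δ = 34.36°  ✓
  (3,4): δ = 134.31°  ·
  (3,5): δ = 70.38°  ·
  (4,5): δ = 116.08°  ·
antipodal pairs: 4

count = 4; pairs: (0,3), (0,4), (1,5), (2,5)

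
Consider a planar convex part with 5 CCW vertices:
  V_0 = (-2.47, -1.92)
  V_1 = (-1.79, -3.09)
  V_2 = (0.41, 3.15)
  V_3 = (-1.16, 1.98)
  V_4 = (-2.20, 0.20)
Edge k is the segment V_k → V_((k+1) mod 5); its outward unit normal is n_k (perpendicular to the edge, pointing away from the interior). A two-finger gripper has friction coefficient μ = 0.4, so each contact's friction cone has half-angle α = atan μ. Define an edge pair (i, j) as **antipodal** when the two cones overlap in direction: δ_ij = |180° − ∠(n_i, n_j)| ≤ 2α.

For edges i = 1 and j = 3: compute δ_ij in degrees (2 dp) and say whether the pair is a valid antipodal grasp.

δ = 10.88°, valid

α = atan 0.4 = 21.80°;  2α = 43.60°
edge 1: e_1 = (+2.20, +6.24);  n_1 = (+0.9431, -0.3325)
edge 3: e_3 = (-1.04, -1.78);  n_3 = (-0.8634, +0.5045)
∠(n_1, n_3) = 169.12°
δ = |180° − 169.12°| = 10.88°
10.88° ≤ 2α = 43.60°  →  valid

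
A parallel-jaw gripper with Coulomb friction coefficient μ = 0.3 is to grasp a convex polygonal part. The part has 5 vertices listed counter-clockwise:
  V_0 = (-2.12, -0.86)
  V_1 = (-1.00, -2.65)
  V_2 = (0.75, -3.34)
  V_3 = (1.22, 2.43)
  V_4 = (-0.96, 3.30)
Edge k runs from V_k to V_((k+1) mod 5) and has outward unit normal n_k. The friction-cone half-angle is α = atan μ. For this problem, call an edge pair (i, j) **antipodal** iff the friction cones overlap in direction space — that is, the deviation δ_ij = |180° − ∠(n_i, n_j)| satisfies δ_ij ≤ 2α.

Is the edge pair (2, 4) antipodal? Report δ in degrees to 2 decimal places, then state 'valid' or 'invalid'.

δ = 10.92°, valid

α = atan 0.3 = 16.70°;  2α = 33.40°
edge 2: e_2 = (+0.47, +5.77);  n_2 = (+0.9967, -0.0812)
edge 4: e_4 = (-1.16, -4.16);  n_4 = (-0.9633, +0.2686)
∠(n_2, n_4) = 169.08°
δ = |180° − 169.08°| = 10.92°
10.92° ≤ 2α = 33.40°  →  valid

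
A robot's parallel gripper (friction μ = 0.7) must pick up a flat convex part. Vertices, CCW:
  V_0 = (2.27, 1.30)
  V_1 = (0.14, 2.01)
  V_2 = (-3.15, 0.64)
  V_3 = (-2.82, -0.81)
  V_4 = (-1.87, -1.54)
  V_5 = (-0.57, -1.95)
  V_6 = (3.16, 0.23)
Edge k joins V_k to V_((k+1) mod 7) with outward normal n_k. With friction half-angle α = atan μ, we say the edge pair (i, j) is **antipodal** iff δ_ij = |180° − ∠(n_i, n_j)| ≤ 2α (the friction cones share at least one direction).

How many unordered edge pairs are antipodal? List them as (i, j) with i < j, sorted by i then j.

α = atan 0.7 = 34.99°;  2α = 69.98°
n_0 = (+0.3162, +0.9487)
n_1 = (-0.3844, +0.9232)
n_2 = (-0.9751, -0.2219)
n_3 = (-0.6093, -0.7929)
n_4 = (-0.3008, -0.9537)
n_5 = (+0.5046, -0.8634)
n_6 = (+0.7688, +0.6395)
  (0,1): δ = 138.96°  ·
  (0,2): δ = 58.74°  ✓
  (0,3): δ = 19.10°  ✓
  (0,4): δ = 0.93°  ✓
  (0,5): δ = 48.74°  ✓
  (0,6): δ = 148.19°  ·
  (1,2): δ = 99.79°  ·
  (1,3): δ = 60.15°  ✓
  (1,4): δ = 40.11°  ✓
  (1,5): δ = 7.70°  ✓
  (1,6): δ = 107.15°  ·
  (2,3): δ = 140.36°  ·
  (2,4): δ = 120.33°  ·
  (2,5): δ = 72.52°  ·
  (2,6): δ = 26.93°  ✓
  (3,4): δ = 159.97°  ·
  (3,5): δ = 112.16°  ·
  (3,6): δ = 12.71°  ✓
  (4,5): δ = 132.19°  ·
  (4,6): δ = 32.74°  ✓
  (5,6): δ = 80.55°  ·
antipodal pairs: 10

count = 10; pairs: (0,2), (0,3), (0,4), (0,5), (1,3), (1,4), (1,5), (2,6), (3,6), (4,6)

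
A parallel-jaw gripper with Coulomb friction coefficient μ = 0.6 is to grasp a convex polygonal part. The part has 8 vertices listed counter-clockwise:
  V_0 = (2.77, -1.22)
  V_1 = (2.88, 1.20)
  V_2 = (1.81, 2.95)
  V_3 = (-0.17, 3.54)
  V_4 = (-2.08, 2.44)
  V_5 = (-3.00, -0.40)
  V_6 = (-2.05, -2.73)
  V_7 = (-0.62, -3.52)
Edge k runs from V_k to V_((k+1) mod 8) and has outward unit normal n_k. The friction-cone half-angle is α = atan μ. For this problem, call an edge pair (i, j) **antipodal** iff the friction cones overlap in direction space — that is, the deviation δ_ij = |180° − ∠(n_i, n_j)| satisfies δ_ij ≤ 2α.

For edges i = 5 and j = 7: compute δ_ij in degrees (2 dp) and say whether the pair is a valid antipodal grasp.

δ = 78.03°, invalid

α = atan 0.6 = 30.96°;  2α = 61.93°
edge 5: e_5 = (+0.95, -2.33);  n_5 = (-0.9260, -0.3775)
edge 7: e_7 = (+3.39, +2.30);  n_7 = (+0.5614, -0.8275)
∠(n_5, n_7) = 101.97°
δ = |180° − 101.97°| = 78.03°
78.03° > 2α = 61.93°  →  invalid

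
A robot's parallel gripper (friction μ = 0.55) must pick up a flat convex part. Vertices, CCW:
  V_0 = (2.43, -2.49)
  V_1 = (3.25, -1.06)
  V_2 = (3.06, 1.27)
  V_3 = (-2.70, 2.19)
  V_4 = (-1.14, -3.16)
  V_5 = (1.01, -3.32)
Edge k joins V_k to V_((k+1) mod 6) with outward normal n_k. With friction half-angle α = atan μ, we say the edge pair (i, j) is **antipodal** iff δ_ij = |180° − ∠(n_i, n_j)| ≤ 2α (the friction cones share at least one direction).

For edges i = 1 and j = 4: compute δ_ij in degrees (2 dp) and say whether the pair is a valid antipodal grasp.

δ = 81.08°, invalid

α = atan 0.55 = 28.81°;  2α = 57.62°
edge 1: e_1 = (-0.19, +2.33);  n_1 = (+0.9967, +0.0813)
edge 4: e_4 = (+2.15, -0.16);  n_4 = (-0.0742, -0.9972)
∠(n_1, n_4) = 98.92°
δ = |180° − 98.92°| = 81.08°
81.08° > 2α = 57.62°  →  invalid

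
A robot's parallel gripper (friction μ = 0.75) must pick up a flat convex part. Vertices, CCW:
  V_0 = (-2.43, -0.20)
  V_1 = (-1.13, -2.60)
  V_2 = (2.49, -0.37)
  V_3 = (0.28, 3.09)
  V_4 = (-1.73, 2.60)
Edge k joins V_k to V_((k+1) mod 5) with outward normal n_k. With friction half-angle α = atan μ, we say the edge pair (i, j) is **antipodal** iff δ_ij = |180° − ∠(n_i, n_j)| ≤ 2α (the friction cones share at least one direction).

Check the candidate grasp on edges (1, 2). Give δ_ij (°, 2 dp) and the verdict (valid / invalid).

δ = 89.07°, invalid

α = atan 0.75 = 36.87°;  2α = 73.74°
edge 1: e_1 = (+3.62, +2.23);  n_1 = (+0.5245, -0.8514)
edge 2: e_2 = (-2.21, +3.46);  n_2 = (+0.8428, +0.5383)
∠(n_1, n_2) = 90.93°
δ = |180° − 90.93°| = 89.07°
89.07° > 2α = 73.74°  →  invalid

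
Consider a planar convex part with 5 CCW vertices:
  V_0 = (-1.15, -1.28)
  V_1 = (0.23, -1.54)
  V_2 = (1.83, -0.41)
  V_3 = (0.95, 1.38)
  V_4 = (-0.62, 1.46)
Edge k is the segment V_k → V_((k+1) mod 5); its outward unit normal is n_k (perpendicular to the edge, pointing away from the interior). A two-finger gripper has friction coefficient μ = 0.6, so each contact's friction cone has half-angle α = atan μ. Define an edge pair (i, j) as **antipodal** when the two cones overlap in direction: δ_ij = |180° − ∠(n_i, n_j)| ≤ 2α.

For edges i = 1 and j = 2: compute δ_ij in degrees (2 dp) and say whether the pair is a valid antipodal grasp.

δ = 99.05°, invalid

α = atan 0.6 = 30.96°;  2α = 61.93°
edge 1: e_1 = (+1.60, +1.13);  n_1 = (+0.5769, -0.8168)
edge 2: e_2 = (-0.88, +1.79);  n_2 = (+0.8974, +0.4412)
∠(n_1, n_2) = 80.95°
δ = |180° − 80.95°| = 99.05°
99.05° > 2α = 61.93°  →  invalid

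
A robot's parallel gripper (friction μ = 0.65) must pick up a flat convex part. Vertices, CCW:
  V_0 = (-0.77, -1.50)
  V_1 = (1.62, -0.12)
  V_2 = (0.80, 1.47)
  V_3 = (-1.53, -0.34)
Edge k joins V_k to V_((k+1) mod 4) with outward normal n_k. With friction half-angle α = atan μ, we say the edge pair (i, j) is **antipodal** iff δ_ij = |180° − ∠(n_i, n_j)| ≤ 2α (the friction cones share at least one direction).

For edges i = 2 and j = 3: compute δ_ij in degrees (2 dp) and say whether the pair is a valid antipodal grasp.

δ = 94.61°, invalid

α = atan 0.65 = 33.02°;  2α = 66.05°
edge 2: e_2 = (-2.33, -1.81);  n_2 = (-0.6135, +0.7897)
edge 3: e_3 = (+0.76, -1.16);  n_3 = (-0.8365, -0.5480)
∠(n_2, n_3) = 85.39°
δ = |180° − 85.39°| = 94.61°
94.61° > 2α = 66.05°  →  invalid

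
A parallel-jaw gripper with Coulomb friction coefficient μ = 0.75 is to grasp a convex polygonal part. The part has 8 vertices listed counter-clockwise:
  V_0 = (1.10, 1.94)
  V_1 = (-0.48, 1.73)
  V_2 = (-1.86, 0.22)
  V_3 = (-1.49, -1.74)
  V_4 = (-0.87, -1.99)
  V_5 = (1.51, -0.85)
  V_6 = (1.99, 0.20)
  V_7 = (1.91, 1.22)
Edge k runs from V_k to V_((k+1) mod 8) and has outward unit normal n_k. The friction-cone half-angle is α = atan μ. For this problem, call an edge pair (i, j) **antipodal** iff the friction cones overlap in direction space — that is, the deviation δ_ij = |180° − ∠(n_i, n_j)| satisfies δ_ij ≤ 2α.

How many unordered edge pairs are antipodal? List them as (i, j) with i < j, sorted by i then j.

count = 13; pairs: (0,3), (0,4), (0,5), (1,3), (1,4), (1,5), (1,6), (2,5), (2,6), (2,7), (3,6), (3,7), (4,7)

α = atan 0.75 = 36.87°;  2α = 73.74°
n_0 = (-0.1318, +0.9913)
n_1 = (-0.7382, +0.6746)
n_2 = (-0.9826, -0.1855)
n_3 = (-0.3740, -0.9274)
n_4 = (+0.4320, -0.9019)
n_5 = (+0.9095, -0.4158)
n_6 = (+0.9969, +0.0782)
n_7 = (+0.6644, +0.7474)
  (0,1): δ = 140.00°  ·
  (0,2): δ = 86.88°  ·
  (0,3): δ = 29.53°  ✓
  (0,4): δ = 18.02°  ✓
  (0,5): δ = 57.86°  ✓
  (0,6): δ = 86.91°  ·
  (0,7): δ = 130.80°  ·
  (1,2): δ = 126.89°  ·
  (1,3): δ = 69.54°  ✓
  (1,4): δ = 21.98°  ✓
  (1,5): δ = 17.86°  ✓
  (1,6): δ = 46.91°  ✓
  (1,7): δ = 90.79°  ·
  (2,3): δ = 122.65°  ·
  (2,4): δ = 75.10°  ·
  (2,5): δ = 35.26°  ✓
  (2,6): δ = 6.21°  ✓
  (2,7): δ = 37.68°  ✓
  (3,4): δ = 132.45°  ·
  (3,5): δ = 92.61°  ·
  (3,6): δ = 63.55°  ✓
  (3,7): δ = 19.67°  ✓
  (4,5): δ = 140.16°  ·
  (4,6): δ = 111.11°  ·
  (4,7): δ = 67.23°  ✓
  (5,6): δ = 150.95°  ·
  (5,7): δ = 107.07°  ·
  (6,7): δ = 136.12°  ·
antipodal pairs: 13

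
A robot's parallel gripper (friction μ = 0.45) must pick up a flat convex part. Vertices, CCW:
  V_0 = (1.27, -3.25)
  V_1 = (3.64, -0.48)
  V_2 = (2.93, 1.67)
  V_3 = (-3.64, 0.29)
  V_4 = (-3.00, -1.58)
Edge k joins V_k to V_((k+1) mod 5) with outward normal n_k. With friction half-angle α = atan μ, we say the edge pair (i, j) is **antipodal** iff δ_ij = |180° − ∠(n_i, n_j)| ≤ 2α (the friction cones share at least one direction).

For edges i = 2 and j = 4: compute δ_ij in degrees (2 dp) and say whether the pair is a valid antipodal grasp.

α = atan 0.45 = 24.23°;  2α = 48.46°
edge 2: e_2 = (-6.57, -1.38);  n_2 = (-0.2056, +0.9786)
edge 4: e_4 = (+4.27, -1.67);  n_4 = (-0.3642, -0.9313)
∠(n_2, n_4) = 146.78°
δ = |180° − 146.78°| = 33.22°
33.22° ≤ 2α = 48.46°  →  valid

δ = 33.22°, valid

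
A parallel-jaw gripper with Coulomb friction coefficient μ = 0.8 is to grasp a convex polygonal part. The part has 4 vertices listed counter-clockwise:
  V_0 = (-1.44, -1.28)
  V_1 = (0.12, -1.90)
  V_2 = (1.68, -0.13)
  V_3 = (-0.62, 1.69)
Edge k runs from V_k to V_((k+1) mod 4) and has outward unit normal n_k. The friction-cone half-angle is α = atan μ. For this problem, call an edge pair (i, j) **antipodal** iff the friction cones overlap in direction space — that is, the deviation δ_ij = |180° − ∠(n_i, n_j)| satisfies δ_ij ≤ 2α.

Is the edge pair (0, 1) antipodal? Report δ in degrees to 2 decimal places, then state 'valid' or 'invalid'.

α = atan 0.8 = 38.66°;  2α = 77.32°
edge 0: e_0 = (+1.56, -0.62);  n_0 = (-0.3693, -0.9293)
edge 1: e_1 = (+1.56, +1.77);  n_1 = (+0.7502, -0.6612)
∠(n_0, n_1) = 70.28°
δ = |180° − 70.28°| = 109.72°
109.72° > 2α = 77.32°  →  invalid

δ = 109.72°, invalid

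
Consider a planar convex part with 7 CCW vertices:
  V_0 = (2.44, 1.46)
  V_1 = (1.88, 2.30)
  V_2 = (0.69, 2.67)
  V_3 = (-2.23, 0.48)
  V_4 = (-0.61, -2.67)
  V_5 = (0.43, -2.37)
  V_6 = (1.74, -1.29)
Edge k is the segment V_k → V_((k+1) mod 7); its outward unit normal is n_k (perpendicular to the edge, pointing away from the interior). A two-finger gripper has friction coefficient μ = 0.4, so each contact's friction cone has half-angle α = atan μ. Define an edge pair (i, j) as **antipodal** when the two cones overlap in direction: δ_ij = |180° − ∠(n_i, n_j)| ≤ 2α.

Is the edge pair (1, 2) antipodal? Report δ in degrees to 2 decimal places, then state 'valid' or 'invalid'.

α = atan 0.4 = 21.80°;  2α = 43.60°
edge 1: e_1 = (-1.19, +0.37);  n_1 = (+0.2969, +0.9549)
edge 2: e_2 = (-2.92, -2.19);  n_2 = (-0.6000, +0.8000)
∠(n_1, n_2) = 54.14°
δ = |180° − 54.14°| = 125.86°
125.86° > 2α = 43.60°  →  invalid

δ = 125.86°, invalid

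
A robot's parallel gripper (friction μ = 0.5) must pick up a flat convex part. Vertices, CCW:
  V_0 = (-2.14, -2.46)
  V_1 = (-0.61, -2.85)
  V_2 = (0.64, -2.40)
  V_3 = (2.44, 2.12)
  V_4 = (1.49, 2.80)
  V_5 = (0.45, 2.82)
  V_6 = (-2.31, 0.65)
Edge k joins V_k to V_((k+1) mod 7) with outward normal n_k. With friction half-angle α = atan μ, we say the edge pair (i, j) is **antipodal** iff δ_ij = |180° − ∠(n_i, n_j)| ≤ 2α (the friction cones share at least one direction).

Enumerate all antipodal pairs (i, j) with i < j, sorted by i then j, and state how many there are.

count = 8; pairs: (0,3), (0,4), (0,5), (1,4), (1,5), (2,5), (2,6), (3,6)

α = atan 0.5 = 26.57°;  2α = 53.13°
n_0 = (-0.2470, -0.9690)
n_1 = (+0.3387, -0.9409)
n_2 = (+0.9290, -0.3700)
n_3 = (+0.5820, +0.8132)
n_4 = (+0.0192, +0.9998)
n_5 = (-0.6181, +0.7861)
n_6 = (-0.9985, -0.0546)
  (0,1): δ = 145.90°  ·
  (0,2): δ = 97.41°  ·
  (0,3): δ = 21.29°  ✓
  (0,4): δ = 13.20°  ✓
  (0,5): δ = 52.48°  ✓
  (0,6): δ = 107.43°  ·
  (1,2): δ = 131.51°  ·
  (1,3): δ = 55.39°  ·
  (1,4): δ = 20.90°  ✓
  (1,5): δ = 18.38°  ✓
  (1,6): δ = 73.33°  ·
  (2,3): δ = 103.88°  ·
  (2,4): δ = 69.39°  ·
  (2,5): δ = 30.11°  ✓
  (2,6): δ = 24.84°  ✓
  (3,4): δ = 145.51°  ·
  (3,5): δ = 106.23°  ·
  (3,6): δ = 51.28°  ✓
  (4,5): δ = 140.72°  ·
  (4,6): δ = 85.77°  ·
  (5,6): δ = 125.05°  ·
antipodal pairs: 8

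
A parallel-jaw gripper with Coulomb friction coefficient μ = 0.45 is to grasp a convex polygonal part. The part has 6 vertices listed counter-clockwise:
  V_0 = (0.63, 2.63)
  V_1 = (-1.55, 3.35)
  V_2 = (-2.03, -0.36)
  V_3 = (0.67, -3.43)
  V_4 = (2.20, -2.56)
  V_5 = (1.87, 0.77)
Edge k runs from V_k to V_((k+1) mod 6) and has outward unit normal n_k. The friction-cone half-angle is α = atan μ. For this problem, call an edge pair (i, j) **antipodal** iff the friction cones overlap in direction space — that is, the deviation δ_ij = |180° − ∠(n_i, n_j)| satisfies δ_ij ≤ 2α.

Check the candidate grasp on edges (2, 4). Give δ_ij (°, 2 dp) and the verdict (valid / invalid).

δ = 35.67°, valid

α = atan 0.45 = 24.23°;  2α = 48.46°
edge 2: e_2 = (+2.70, -3.07);  n_2 = (-0.7509, -0.6604)
edge 4: e_4 = (-0.33, +3.33);  n_4 = (+0.9951, +0.0986)
∠(n_2, n_4) = 144.33°
δ = |180° − 144.33°| = 35.67°
35.67° ≤ 2α = 48.46°  →  valid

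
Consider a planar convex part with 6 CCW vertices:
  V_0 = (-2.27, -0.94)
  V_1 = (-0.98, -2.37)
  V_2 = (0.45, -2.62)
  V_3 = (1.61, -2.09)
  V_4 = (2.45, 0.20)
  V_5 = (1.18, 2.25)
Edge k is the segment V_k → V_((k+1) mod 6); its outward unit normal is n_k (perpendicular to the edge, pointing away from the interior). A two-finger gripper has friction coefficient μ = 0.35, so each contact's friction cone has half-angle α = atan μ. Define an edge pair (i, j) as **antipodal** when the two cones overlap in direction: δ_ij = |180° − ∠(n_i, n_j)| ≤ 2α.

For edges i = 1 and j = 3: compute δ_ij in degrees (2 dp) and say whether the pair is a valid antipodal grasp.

δ = 100.23°, invalid

α = atan 0.35 = 19.29°;  2α = 38.58°
edge 1: e_1 = (+1.43, -0.25);  n_1 = (-0.1722, -0.9851)
edge 3: e_3 = (+0.84, +2.29);  n_3 = (+0.9388, -0.3444)
∠(n_1, n_3) = 79.77°
δ = |180° − 79.77°| = 100.23°
100.23° > 2α = 38.58°  →  invalid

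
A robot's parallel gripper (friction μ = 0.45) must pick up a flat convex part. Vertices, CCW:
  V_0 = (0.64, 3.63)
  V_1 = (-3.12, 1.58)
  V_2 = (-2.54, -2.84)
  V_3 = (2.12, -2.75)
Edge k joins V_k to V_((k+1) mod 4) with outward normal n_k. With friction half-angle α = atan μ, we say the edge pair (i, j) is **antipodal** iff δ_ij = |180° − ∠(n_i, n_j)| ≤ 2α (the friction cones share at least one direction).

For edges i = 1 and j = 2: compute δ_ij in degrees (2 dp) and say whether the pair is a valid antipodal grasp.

α = atan 0.45 = 24.23°;  2α = 48.46°
edge 1: e_1 = (+0.58, -4.42);  n_1 = (-0.9915, -0.1301)
edge 2: e_2 = (+4.66, +0.09);  n_2 = (+0.0193, -0.9998)
∠(n_1, n_2) = 83.63°
δ = |180° − 83.63°| = 96.37°
96.37° > 2α = 48.46°  →  invalid

δ = 96.37°, invalid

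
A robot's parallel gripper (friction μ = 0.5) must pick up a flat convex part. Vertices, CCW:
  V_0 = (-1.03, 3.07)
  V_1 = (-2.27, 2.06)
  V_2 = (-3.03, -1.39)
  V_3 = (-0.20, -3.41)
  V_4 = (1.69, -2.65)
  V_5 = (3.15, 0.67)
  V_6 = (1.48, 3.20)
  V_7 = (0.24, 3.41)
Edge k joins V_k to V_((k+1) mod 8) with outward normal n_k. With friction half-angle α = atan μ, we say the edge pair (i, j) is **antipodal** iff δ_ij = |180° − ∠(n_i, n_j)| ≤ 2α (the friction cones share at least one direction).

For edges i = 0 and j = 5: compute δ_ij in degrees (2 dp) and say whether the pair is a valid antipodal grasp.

α = atan 0.5 = 26.57°;  2α = 53.13°
edge 0: e_0 = (-1.24, -1.01);  n_0 = (-0.6315, +0.7753)
edge 5: e_5 = (-1.67, +2.53);  n_5 = (+0.8346, +0.5509)
∠(n_0, n_5) = 95.74°
δ = |180° − 95.74°| = 84.26°
84.26° > 2α = 53.13°  →  invalid

δ = 84.26°, invalid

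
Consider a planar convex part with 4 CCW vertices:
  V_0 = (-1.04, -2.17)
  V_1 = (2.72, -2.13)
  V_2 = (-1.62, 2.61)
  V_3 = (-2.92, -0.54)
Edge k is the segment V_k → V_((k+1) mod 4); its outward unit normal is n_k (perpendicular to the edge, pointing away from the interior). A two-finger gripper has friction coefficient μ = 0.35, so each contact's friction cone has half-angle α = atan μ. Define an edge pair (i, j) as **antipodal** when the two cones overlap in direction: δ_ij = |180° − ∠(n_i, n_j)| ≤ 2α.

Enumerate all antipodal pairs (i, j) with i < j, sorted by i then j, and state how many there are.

count = 1; pairs: (1,3)

α = atan 0.35 = 19.29°;  2α = 38.58°
n_0 = (+0.0106, -0.9999)
n_1 = (+0.7375, +0.6753)
n_2 = (-0.9244, +0.3815)
n_3 = (-0.6551, -0.7556)
  (0,1): δ = 48.13°  ·
  (0,2): δ = 66.96°  ·
  (0,3): δ = 138.46°  ·
  (1,2): δ = 64.90°  ·
  (1,3): δ = 6.60°  ✓
  (2,3): δ = 108.50°  ·
antipodal pairs: 1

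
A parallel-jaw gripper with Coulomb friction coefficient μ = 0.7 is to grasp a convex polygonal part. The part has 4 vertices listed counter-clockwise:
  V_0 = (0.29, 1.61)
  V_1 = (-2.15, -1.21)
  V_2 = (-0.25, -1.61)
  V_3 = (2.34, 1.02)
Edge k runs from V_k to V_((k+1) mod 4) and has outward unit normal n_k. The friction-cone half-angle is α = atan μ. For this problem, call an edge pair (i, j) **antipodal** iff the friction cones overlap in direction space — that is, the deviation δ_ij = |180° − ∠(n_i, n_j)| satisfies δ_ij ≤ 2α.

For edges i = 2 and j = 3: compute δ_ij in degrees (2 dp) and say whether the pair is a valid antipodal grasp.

δ = 61.50°, valid

α = atan 0.7 = 34.99°;  2α = 69.98°
edge 2: e_2 = (+2.59, +2.63);  n_2 = (+0.7125, -0.7017)
edge 3: e_3 = (-2.05, +0.59);  n_3 = (+0.2766, +0.9610)
∠(n_2, n_3) = 118.50°
δ = |180° − 118.50°| = 61.50°
61.50° ≤ 2α = 69.98°  →  valid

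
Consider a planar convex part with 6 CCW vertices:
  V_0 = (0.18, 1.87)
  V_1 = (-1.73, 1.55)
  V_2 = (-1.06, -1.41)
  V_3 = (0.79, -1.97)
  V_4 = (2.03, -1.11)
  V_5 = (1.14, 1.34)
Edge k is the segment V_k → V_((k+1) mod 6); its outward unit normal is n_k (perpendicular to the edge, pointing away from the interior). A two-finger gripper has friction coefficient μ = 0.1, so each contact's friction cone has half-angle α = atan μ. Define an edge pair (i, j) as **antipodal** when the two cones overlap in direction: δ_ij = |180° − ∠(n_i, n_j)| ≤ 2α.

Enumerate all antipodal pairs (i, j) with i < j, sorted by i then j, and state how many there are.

α = atan 0.1 = 5.71°;  2α = 11.42°
n_0 = (-0.1652, +0.9863)
n_1 = (-0.9753, -0.2208)
n_2 = (-0.2897, -0.9571)
n_3 = (+0.5699, -0.8217)
n_4 = (+0.9399, +0.3414)
n_5 = (+0.4833, +0.8754)
  (0,1): δ = 86.76°  ·
  (0,2): δ = 26.35°  ·
  (0,3): δ = 25.23°  ·
  (0,4): δ = 100.45°  ·
  (0,5): δ = 141.59°  ·
  (1,2): δ = 119.60°  ·
  (1,3): δ = 68.01°  ·
  (1,4): δ = 7.21°  ✓
  (1,5): δ = 48.34°  ·
  (2,3): δ = 128.42°  ·
  (2,4): δ = 53.19°  ·
  (2,5): δ = 12.06°  ·
  (3,4): δ = 104.78°  ·
  (3,5): δ = 63.65°  ·
  (4,5): δ = 138.87°  ·
antipodal pairs: 1

count = 1; pairs: (1,4)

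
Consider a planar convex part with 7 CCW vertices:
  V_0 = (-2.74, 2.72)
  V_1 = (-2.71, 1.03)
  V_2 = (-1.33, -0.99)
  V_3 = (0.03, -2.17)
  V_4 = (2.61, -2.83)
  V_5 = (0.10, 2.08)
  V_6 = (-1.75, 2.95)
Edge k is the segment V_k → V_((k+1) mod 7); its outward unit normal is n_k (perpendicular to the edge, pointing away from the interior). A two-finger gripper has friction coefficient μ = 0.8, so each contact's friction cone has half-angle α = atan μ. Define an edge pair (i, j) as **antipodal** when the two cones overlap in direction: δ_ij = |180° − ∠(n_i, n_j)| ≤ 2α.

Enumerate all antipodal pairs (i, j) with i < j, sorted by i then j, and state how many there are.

count = 11; pairs: (0,4), (0,5), (1,4), (1,5), (1,6), (2,4), (2,5), (2,6), (3,4), (3,5), (3,6)

α = atan 0.8 = 38.66°;  2α = 77.32°
n_0 = (-0.9998, -0.0177)
n_1 = (-0.8257, -0.5641)
n_2 = (-0.6554, -0.7553)
n_3 = (-0.2478, -0.9688)
n_4 = (+0.8904, +0.4552)
n_5 = (+0.4256, +0.9049)
n_6 = (-0.2263, +0.9741)
  (0,1): δ = 146.68°  ·
  (0,2): δ = 131.96°  ·
  (0,3): δ = 105.37°  ·
  (0,4): δ = 26.06°  ✓
  (0,5): δ = 63.80°  ✓
  (0,6): δ = 102.06°  ·
  (1,2): δ = 165.29°  ·
  (1,3): δ = 138.69°  ·
  (1,4): δ = 7.26°  ✓
  (1,5): δ = 30.47°  ✓
  (1,6): δ = 68.74°  ✓
  (2,3): δ = 153.40°  ·
  (2,4): δ = 21.98°  ✓
  (2,5): δ = 15.76°  ✓
  (2,6): δ = 54.03°  ✓
  (3,4): δ = 48.57°  ✓
  (3,5): δ = 10.84°  ✓
  (3,6): δ = 27.43°  ✓
  (4,5): δ = 142.26°  ·
  (4,6): δ = 104.00°  ·
  (5,6): δ = 141.73°  ·
antipodal pairs: 11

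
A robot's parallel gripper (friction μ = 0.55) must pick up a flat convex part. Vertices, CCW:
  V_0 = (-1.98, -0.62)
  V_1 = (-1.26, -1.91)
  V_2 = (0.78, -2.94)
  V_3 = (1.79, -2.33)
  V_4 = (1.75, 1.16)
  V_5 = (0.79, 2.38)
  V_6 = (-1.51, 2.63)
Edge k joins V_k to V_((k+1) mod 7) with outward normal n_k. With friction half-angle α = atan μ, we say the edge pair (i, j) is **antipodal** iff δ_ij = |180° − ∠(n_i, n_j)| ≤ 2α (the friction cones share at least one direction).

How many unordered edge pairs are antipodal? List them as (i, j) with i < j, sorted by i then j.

α = atan 0.55 = 28.81°;  2α = 57.62°
n_0 = (-0.8732, -0.4874)
n_1 = (-0.4507, -0.8927)
n_2 = (+0.5170, -0.8560)
n_3 = (+0.9999, +0.0115)
n_4 = (+0.7859, +0.6184)
n_5 = (+0.1081, +0.9941)
n_6 = (-0.9897, +0.1431)
  (0,1): δ = 145.96°  ·
  (0,2): δ = 88.04°  ·
  (0,3): δ = 28.51°  ✓
  (0,4): δ = 9.03°  ✓
  (0,5): δ = 54.63°  ✓
  (0,6): δ = 142.60°  ·
  (1,2): δ = 122.08°  ·
  (1,3): δ = 62.55°  ·
  (1,4): δ = 25.01°  ✓
  (1,5): δ = 20.59°  ✓
  (1,6): δ = 108.56°  ·
  (2,3): δ = 120.47°  ·
  (2,4): δ = 82.93°  ·
  (2,5): δ = 37.33°  ✓
  (2,6): δ = 50.64°  ✓
  (3,4): δ = 142.46°  ·
  (3,5): δ = 96.86°  ·
  (3,6): δ = 8.89°  ✓
  (4,5): δ = 134.40°  ·
  (4,6): δ = 46.43°  ✓
  (5,6): δ = 92.03°  ·
antipodal pairs: 9

count = 9; pairs: (0,3), (0,4), (0,5), (1,4), (1,5), (2,5), (2,6), (3,6), (4,6)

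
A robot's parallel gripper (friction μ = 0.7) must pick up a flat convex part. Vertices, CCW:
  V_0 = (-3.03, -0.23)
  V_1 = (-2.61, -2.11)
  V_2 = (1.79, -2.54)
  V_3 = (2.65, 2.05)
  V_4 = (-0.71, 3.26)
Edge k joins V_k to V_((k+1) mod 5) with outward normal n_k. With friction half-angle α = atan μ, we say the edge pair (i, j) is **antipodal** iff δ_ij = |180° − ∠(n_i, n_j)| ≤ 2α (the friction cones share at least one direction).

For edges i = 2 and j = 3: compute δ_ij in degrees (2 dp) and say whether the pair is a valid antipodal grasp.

δ = 99.19°, invalid

α = atan 0.7 = 34.99°;  2α = 69.98°
edge 2: e_2 = (+0.86, +4.59);  n_2 = (+0.9829, -0.1842)
edge 3: e_3 = (-3.36, +1.21);  n_3 = (+0.3388, +0.9409)
∠(n_2, n_3) = 80.81°
δ = |180° − 80.81°| = 99.19°
99.19° > 2α = 69.98°  →  invalid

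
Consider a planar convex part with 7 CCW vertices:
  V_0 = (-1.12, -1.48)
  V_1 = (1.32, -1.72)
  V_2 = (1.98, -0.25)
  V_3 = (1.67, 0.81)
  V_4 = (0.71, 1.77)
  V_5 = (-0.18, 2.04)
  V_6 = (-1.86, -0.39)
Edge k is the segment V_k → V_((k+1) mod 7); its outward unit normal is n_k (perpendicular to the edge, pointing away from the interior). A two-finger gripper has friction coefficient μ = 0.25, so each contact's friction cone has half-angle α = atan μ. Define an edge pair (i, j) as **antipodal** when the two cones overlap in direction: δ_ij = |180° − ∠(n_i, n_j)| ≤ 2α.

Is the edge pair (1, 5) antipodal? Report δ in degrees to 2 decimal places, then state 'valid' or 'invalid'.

α = atan 0.25 = 14.04°;  2α = 28.07°
edge 1: e_1 = (+0.66, +1.47);  n_1 = (+0.9123, -0.4096)
edge 5: e_5 = (-1.68, -2.43);  n_5 = (-0.8226, +0.5687)
∠(n_1, n_5) = 169.52°
δ = |180° − 169.52°| = 10.48°
10.48° ≤ 2α = 28.07°  →  valid

δ = 10.48°, valid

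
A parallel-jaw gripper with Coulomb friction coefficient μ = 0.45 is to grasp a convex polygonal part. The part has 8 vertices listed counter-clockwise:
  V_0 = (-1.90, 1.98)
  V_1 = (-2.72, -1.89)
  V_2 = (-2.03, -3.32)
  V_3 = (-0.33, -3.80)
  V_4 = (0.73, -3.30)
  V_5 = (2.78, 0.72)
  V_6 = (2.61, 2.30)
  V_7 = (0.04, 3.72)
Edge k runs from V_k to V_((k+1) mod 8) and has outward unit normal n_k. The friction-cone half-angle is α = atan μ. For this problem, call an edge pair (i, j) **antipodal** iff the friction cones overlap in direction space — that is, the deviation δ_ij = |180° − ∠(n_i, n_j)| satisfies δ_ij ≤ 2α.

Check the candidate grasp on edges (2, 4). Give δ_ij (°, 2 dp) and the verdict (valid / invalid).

α = atan 0.45 = 24.23°;  2α = 48.46°
edge 2: e_2 = (+1.70, -0.48);  n_2 = (-0.2717, -0.9624)
edge 4: e_4 = (+2.05, +4.02);  n_4 = (+0.8909, -0.4543)
∠(n_2, n_4) = 78.75°
δ = |180° − 78.75°| = 101.25°
101.25° > 2α = 48.46°  →  invalid

δ = 101.25°, invalid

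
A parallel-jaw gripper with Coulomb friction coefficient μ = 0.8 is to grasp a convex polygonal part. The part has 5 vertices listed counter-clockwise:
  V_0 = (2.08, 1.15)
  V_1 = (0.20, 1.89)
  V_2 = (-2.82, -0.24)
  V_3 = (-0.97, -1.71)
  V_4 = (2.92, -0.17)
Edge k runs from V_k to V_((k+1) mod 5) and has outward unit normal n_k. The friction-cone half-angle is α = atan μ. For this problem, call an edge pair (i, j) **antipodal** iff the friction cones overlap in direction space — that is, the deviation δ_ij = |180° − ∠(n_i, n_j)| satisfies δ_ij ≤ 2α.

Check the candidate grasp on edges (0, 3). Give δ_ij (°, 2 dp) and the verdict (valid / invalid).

δ = 43.08°, valid

α = atan 0.8 = 38.66°;  2α = 77.32°
edge 0: e_0 = (-1.88, +0.74);  n_0 = (+0.3663, +0.9305)
edge 3: e_3 = (+3.89, +1.54);  n_3 = (+0.3681, -0.9298)
∠(n_0, n_3) = 136.92°
δ = |180° − 136.92°| = 43.08°
43.08° ≤ 2α = 77.32°  →  valid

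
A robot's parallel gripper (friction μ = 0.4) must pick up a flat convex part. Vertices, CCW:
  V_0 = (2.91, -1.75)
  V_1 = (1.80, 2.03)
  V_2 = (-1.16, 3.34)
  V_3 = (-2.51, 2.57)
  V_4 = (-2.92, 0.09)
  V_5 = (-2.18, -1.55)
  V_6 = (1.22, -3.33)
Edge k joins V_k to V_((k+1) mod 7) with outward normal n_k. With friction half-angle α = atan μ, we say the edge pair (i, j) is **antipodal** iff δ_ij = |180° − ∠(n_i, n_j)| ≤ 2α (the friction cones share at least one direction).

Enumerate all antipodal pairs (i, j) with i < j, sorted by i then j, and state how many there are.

count = 6; pairs: (0,3), (0,4), (1,4), (1,5), (2,6), (3,6)

α = atan 0.4 = 21.80°;  2α = 43.60°
n_0 = (+0.9595, +0.2818)
n_1 = (+0.4047, +0.9144)
n_2 = (-0.4954, +0.8686)
n_3 = (-0.9866, +0.1631)
n_4 = (-0.9115, -0.4113)
n_5 = (-0.4638, -0.8859)
n_6 = (+0.6829, -0.7305)
  (0,1): δ = 130.24°  ·
  (0,2): δ = 76.67°  ·
  (0,3): δ = 25.75°  ✓
  (0,4): δ = 7.92°  ✓
  (0,5): δ = 46.00°  ·
  (0,6): δ = 116.71°  ·
  (1,2): δ = 126.43°  ·
  (1,3): δ = 75.51°  ·
  (1,4): δ = 41.84°  ✓
  (1,5): δ = 3.76°  ✓
  (1,6): δ = 66.95°  ·
  (2,3): δ = 129.09°  ·
  (2,4): δ = 95.41°  ·
  (2,5): δ = 57.33°  ·
  (2,6): δ = 13.37°  ✓
  (3,4): δ = 146.33°  ·
  (3,5): δ = 108.25°  ·
  (3,6): δ = 37.54°  ✓
  (4,5): δ = 141.92°  ·
  (4,6): δ = 71.21°  ·
  (5,6): δ = 109.29°  ·
antipodal pairs: 6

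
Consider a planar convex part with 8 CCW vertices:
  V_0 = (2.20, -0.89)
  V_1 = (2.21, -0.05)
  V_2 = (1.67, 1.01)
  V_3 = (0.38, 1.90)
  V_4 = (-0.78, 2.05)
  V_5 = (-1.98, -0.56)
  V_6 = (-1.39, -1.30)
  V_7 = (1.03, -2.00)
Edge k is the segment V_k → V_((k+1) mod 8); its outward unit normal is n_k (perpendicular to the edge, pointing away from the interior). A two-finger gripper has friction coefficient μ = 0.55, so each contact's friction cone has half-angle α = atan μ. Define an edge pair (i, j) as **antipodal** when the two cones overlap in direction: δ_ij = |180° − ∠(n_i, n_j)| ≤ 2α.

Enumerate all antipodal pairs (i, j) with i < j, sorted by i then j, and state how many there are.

count = 11; pairs: (0,4), (0,5), (1,4), (1,5), (1,6), (2,5), (2,6), (3,5), (3,6), (3,7), (4,7)

α = atan 0.55 = 28.81°;  2α = 57.62°
n_0 = (+0.9999, -0.0119)
n_1 = (+0.8910, +0.4539)
n_2 = (+0.5679, +0.8231)
n_3 = (+0.1282, +0.9917)
n_4 = (-0.9086, +0.4177)
n_5 = (-0.7819, -0.6234)
n_6 = (-0.2779, -0.9606)
n_7 = (+0.6883, -0.7255)
  (0,1): δ = 152.32°  ·
  (0,2): δ = 123.92°  ·
  (0,3): δ = 96.69°  ·
  (0,4): δ = 24.01°  ✓
  (0,5): δ = 39.25°  ✓
  (0,6): δ = 74.55°  ·
  (0,7): δ = 134.17°  ·
  (1,2): δ = 151.60°  ·
  (1,3): δ = 124.36°  ·
  (1,4): δ = 51.69°  ✓
  (1,5): δ = 11.57°  ✓
  (1,6): δ = 46.87°  ✓
  (1,7): δ = 106.50°  ·
  (2,3): δ = 152.77°  ·
  (2,4): δ = 80.09°  ·
  (2,5): δ = 16.83°  ✓
  (2,6): δ = 18.47°  ✓
  (2,7): δ = 78.10°  ·
  (3,4): δ = 107.32°  ·
  (3,5): δ = 44.07°  ✓
  (3,6): δ = 8.76°  ✓
  (3,7): δ = 50.86°  ✓
  (4,5): δ = 116.74°  ·
  (4,6): δ = 81.44°  ·
  (4,7): δ = 21.82°  ✓
  (5,6): δ = 144.70°  ·
  (5,7): δ = 85.07°  ·
  (6,7): δ = 120.37°  ·
antipodal pairs: 11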